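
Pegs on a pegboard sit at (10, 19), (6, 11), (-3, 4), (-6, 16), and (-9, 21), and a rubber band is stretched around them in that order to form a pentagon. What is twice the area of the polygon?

By the shoelace formula, twice the signed area is |[10·11 − 6·19] + [6·4 − (-3)·11] + [(-3)·16 − (-6)·4] + [(-6)·21 − (-9)·16] + [(-9)·19 − 10·21]| = 334, so the area is 167.

334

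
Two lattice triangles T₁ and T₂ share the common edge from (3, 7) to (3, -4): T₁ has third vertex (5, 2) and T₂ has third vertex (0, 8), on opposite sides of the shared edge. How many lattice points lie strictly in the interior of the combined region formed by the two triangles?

25

The union is the simple quadrilateral with vertices (3, 7), (5, 2), (3, -4), (0, 8) in order.
By the shoelace formula, twice the signed area is |[3·2 − 5·7] + [5·(-4) − 3·2] + [3·8 − 0·(-4)] + [0·7 − 3·8]| = 55, so the area is 55/2.
Along each edge there are gcd(|Δx|,|Δy|)+1 lattice points, so counting each shared vertex once the boundary has gcd(2,5) + gcd(2,6) + gcd(3,12) + gcd(3,1) = 1+2+3+1 = 7.
By Pick's theorem I = A − B/2 + 1 = 55/2 − 7/2 + 1 = 25.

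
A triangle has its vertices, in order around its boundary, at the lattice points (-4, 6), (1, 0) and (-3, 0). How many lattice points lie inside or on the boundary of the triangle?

The shoelace formula gives twice the area as |((-4)·0 − 1·6) + (1·0 − (-3)·0) + ((-3)·6 − (-4)·0)| = 24, so the area is 12.
Summing gcd(|Δx|,|Δy|) over the edges gives the boundary count: gcd(5,6) + gcd(4,0) + gcd(1,6) = 1+4+1 = 6.
Pick's theorem gives I = A − B/2 + 1 = 12 − 6/2 + 1 = 10, so the closed region contains I + B = 10 + 6 = 16 lattice points.

16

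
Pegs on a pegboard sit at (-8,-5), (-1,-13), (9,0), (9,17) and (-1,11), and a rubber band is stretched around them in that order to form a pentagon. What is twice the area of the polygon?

578

The shoelace formula gives twice the area as |[(-8)·(-13) − (-1)·(-5)] + [(-1)·0 − 9·(-13)] + [9·17 − 9·0] + [9·11 − (-1)·17] + [(-1)·(-5) − (-8)·11]| = 578, so the area is 289.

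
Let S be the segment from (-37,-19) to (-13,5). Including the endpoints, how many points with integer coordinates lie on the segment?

25

The number of lattice points on a segment between lattice points is gcd(|Δx|,|Δy|) + 1 = gcd(24,24) + 1 = 24 + 1 = 25.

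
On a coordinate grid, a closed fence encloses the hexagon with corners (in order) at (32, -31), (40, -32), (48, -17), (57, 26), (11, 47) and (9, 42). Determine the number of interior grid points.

2047

Using the shoelace formula, 2A = |(32·(-32) − 40·(-31)) + (40·(-17) − 48·(-32)) + (48·26 − 57·(-17)) + (57·47 − 11·26) + (11·42 − 9·47) + (9·(-31) − 32·42)| = 4098, so the area is 2049.
Along each edge there are gcd(|Δx|,|Δy|)+1 lattice points, so counting each shared vertex once the boundary has gcd(8,1) + gcd(8,15) + gcd(9,43) + gcd(46,21) + gcd(2,5) + gcd(23,73) = 1+1+1+1+1+1 = 6.
By Pick's theorem A = I + B/2 − 1, so I = 2049 − 6/2 + 1 = 2047.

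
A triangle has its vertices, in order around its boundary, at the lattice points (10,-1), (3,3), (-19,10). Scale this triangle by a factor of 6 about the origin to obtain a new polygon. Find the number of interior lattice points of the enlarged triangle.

Using the shoelace formula, 2A = |[10·3 − 3·(-1)] + [3·10 − (-19)·3] + [(-19)·(-1) − 10·10]| = 39, so the area is 19.5.
Along each edge there are gcd(|Δx|,|Δy|)+1 lattice points, so counting each shared vertex once the boundary has gcd(7,4) + gcd(22,7) + gcd(29,11) = 1+1+1 = 3.
Scaling by 6 multiplies the area by 6² = 36 (so the new area is 702) and multiplies the boundary lattice-point count by 6, giving 18.
By Pick's theorem, the interior count of the dilated polygon is 702 − 18/2 + 1 = 694.

694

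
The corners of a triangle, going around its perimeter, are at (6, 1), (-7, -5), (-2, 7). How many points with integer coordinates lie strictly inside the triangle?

The shoelace formula gives twice the area as |[6·(-5) − (-7)·1] + [(-7)·7 − (-2)·(-5)] + [(-2)·1 − 6·7]| = 126, so the area is 63.
Summing gcd(|Δx|,|Δy|) over the edges gives the boundary count: gcd(13,6) + gcd(5,12) + gcd(8,6) = 1+1+2 = 4.
By Pick's theorem A = I + B/2 − 1, so I = 63 − 4/2 + 1 = 62.

62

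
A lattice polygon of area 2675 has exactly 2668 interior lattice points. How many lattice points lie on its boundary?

16

Pick's theorem gives A = I + B/2 − 1, so B = 2(A − I + 1) = 2(2675 − 2668 + 1) = 16.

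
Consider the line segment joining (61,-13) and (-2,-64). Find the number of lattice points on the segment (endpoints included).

4

The number of lattice points on a segment between lattice points is gcd(|Δx|,|Δy|) + 1 = gcd(63,51) + 1 = 3 + 1 = 4.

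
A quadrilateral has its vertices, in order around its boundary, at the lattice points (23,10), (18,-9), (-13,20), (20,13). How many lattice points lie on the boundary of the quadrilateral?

The number of boundary lattice points is Σ gcd(|Δx|,|Δy|) = gcd(5,19) + gcd(31,29) + gcd(33,7) + gcd(3,3) = 1+1+1+3 = 6.

6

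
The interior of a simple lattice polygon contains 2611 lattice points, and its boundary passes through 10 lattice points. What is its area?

Pick's theorem states A = I + B/2 − 1, so A = 2611 + 10/2 − 1 = 2615.

2615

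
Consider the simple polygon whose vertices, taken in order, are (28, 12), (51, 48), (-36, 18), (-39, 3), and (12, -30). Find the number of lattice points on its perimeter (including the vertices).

12

Summing gcd(|Δx|,|Δy|) over the edges gives the boundary count: gcd(23,36) + gcd(87,30) + gcd(3,15) + gcd(51,33) + gcd(16,42) = 1+3+3+3+2 = 12.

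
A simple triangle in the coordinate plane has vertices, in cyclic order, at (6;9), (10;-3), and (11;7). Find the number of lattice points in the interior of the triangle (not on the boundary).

24

Using the shoelace formula, 2A = |[6·(-3) − 10·9] + [10·7 − 11·(-3)] + [11·9 − 6·7]| = 52, so the area is 26.
Summing gcd(|Δx|,|Δy|) over the edges gives the boundary count: gcd(4,12) + gcd(1,10) + gcd(5,2) = 4+1+1 = 6.
By Pick's theorem A = I + B/2 − 1, so I = 26 − 6/2 + 1 = 24.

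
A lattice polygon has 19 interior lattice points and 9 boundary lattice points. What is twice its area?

45

By Pick's theorem, A = I + B/2 − 1 = 19 + 9/2 − 1 = 45/2.
Hence 2A = 45.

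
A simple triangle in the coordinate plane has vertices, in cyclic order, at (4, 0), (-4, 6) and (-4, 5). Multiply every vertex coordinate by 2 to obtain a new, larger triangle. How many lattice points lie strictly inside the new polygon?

Using the shoelace formula, 2A = |(4·6 − (-4)·0) + ((-4)·5 − (-4)·6) + ((-4)·0 − 4·5)| = 8, so the area is 4.
The number of boundary lattice points is Σ gcd(|Δx|,|Δy|) = gcd(8,6) + gcd(0,1) + gcd(8,5) = 2+1+1 = 4.
Scaling by 2 multiplies the area by 2² = 4 (so the new area is 16) and multiplies the boundary lattice-point count by 2, giving 8.
By Pick's theorem, the interior count of the dilated polygon is 16 − 8/2 + 1 = 13.

13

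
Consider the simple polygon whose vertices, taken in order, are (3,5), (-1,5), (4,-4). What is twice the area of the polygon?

Using the shoelace formula, 2A = |(3·5 − (-1)·5) + ((-1)·(-4) − 4·5) + (4·5 − 3·(-4))| = 36, so the area is 18.

36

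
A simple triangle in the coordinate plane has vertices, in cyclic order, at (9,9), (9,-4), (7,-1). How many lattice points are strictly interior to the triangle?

The shoelace formula gives twice the area as |(9·(-4) − 9·9) + (9·(-1) − 7·(-4)) + (7·9 − 9·(-1))| = 26, so the area is 13.
The number of boundary lattice points is Σ gcd(|Δx|,|Δy|) = gcd(0,13) + gcd(2,3) + gcd(2,10) = 13+1+2 = 16.
Pick's theorem gives I = A − B/2 + 1 = 13 − 16/2 + 1 = 6.

6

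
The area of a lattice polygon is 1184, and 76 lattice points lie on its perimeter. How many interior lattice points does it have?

From Pick's theorem, I = A − B/2 + 1 = 1184 − 76/2 + 1 = 1147.

1147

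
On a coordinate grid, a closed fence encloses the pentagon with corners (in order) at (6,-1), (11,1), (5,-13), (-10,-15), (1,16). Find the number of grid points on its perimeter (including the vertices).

6

The number of boundary lattice points is Σ gcd(|Δx|,|Δy|) = gcd(5,2) + gcd(6,14) + gcd(15,2) + gcd(11,31) + gcd(5,17) = 1+2+1+1+1 = 6.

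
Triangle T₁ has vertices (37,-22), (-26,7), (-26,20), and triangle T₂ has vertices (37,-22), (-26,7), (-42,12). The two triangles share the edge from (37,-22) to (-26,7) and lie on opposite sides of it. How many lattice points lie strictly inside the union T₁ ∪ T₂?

The union is the simple quadrilateral with vertices (37,-22), (-26,20), (-26,7), (-42,12) in order.
Using the shoelace formula, 2A = |[37·20 − (-26)·(-22)] + [(-26)·7 − (-26)·20] + [(-26)·12 − (-42)·7] + [(-42)·(-22) − 37·12]| = 968, so the area is 484.
Summing gcd(|Δx|,|Δy|) over the edges gives the boundary count: gcd(63,42) + gcd(0,13) + gcd(16,5) + gcd(79,34) = 21+13+1+1 = 36.
By Pick's theorem I = A − B/2 + 1 = 484 − 36/2 + 1 = 467.

467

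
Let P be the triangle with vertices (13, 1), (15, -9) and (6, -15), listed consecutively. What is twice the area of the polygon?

Using the shoelace formula, 2A = |(13·(-9) − 15·1) + (15·(-15) − 6·(-9)) + (6·1 − 13·(-15))| = 102, so the area is 51.

102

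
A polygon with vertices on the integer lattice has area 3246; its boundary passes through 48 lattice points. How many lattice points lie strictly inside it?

3223

From Pick's theorem, I = A − B/2 + 1 = 3246 − 48/2 + 1 = 3223.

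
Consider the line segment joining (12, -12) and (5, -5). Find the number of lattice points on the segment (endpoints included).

The number of lattice points on a segment between lattice points is gcd(|Δx|,|Δy|) + 1 = gcd(7,7) + 1 = 7 + 1 = 8.

8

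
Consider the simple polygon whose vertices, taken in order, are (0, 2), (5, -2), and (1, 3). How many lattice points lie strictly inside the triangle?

4

By the shoelace formula, twice the signed area is |[0·(-2) − 5·2] + [5·3 − 1·(-2)] + [1·2 − 0·3]| = 9, so the area is 4.5.
The number of boundary lattice points is Σ gcd(|Δx|,|Δy|) = gcd(5,4) + gcd(4,5) + gcd(1,1) = 1+1+1 = 3.
Pick's theorem gives I = A − B/2 + 1 = 4.5 − 3/2 + 1 = 4.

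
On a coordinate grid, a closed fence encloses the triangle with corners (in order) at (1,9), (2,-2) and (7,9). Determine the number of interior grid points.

30

Using the shoelace formula, 2A = |[1·(-2) − 2·9] + [2·9 − 7·(-2)] + [7·9 − 1·9]| = 66, so the area is 33.
Along each edge there are gcd(|Δx|,|Δy|)+1 lattice points, so counting each shared vertex once the boundary has gcd(1,11) + gcd(5,11) + gcd(6,0) = 1+1+6 = 8.
Pick's theorem gives I = A − B/2 + 1 = 33 − 8/2 + 1 = 30.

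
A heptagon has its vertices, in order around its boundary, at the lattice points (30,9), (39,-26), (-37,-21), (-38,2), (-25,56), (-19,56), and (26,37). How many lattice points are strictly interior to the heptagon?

4610

By the shoelace formula, twice the signed area is |[30·(-26) − 39·9] + [39·(-21) − (-37)·(-26)] + [(-37)·2 − (-38)·(-21)] + [(-38)·56 − (-25)·2] + [(-25)·56 − (-19)·56] + [(-19)·37 − 26·56] + [26·9 − 30·37]| = 9233, so the area is 9233/2.
Along each edge there are gcd(|Δx|,|Δy|)+1 lattice points, so counting each shared vertex once the boundary has gcd(9,35) + gcd(76,5) + gcd(1,23) + gcd(13,54) + gcd(6,0) + gcd(45,19) + gcd(4,28) = 1+1+1+1+6+1+4 = 15.
Pick's theorem gives I = A − B/2 + 1 = 9233/2 − 15/2 + 1 = 4610.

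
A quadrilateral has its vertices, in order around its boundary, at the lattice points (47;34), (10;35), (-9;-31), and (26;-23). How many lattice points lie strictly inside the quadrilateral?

Using the shoelace formula, 2A = |[47·35 − 10·34] + [10·(-31) − (-9)·35] + [(-9)·(-23) − 26·(-31)] + [26·34 − 47·(-23)]| = 4288, so the area is 2144.
Along each edge there are gcd(|Δx|,|Δy|)+1 lattice points, so counting each shared vertex once the boundary has gcd(37,1) + gcd(19,66) + gcd(35,8) + gcd(21,57) = 1+1+1+3 = 6.
Pick's theorem gives I = A − B/2 + 1 = 2144 − 6/2 + 1 = 2142.

2142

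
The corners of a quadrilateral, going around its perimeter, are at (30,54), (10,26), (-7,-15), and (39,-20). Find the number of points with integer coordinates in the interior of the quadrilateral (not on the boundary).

1849

The shoelace formula gives twice the area as |[30·26 − 10·54] + [10·(-15) − (-7)·26] + [(-7)·(-20) − 39·(-15)] + [39·54 − 30·(-20)]| = 3703, so the area is 1851.5.
The number of boundary lattice points is Σ gcd(|Δx|,|Δy|) = gcd(20,28) + gcd(17,41) + gcd(46,5) + gcd(9,74) = 4+1+1+1 = 7.
Pick's theorem gives I = A − B/2 + 1 = 1851.5 − 7/2 + 1 = 1849.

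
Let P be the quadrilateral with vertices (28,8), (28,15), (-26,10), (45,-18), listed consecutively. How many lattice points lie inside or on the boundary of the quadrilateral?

880

By the shoelace formula, twice the signed area is |(28·15 − 28·8) + (28·10 − (-26)·15) + ((-26)·(-18) − 45·10) + (45·8 − 28·(-18))| = 1748, so the area is 874.
Summing gcd(|Δx|,|Δy|) over the edges gives the boundary count: gcd(0,7) + gcd(54,5) + gcd(71,28) + gcd(17,26) = 7+1+1+1 = 10.
Pick's theorem gives I = A − B/2 + 1 = 874 − 10/2 + 1 = 870, so the closed region contains I + B = 870 + 10 = 880 lattice points.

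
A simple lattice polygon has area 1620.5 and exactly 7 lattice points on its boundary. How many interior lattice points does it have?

1618

Pick's theorem A = I + B/2 − 1 rearranges to I = A − B/2 + 1 = 1620.5 − 7/2 + 1 = 1618.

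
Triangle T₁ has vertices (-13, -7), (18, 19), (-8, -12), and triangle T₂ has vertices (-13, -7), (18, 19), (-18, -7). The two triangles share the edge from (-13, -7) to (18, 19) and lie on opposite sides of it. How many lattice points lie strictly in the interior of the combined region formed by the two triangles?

The union is the simple quadrilateral with vertices (-13, -7), (-8, -12), (18, 19), (-18, -7) in order.
The shoelace formula gives twice the area as |[(-13)·(-12) − (-8)·(-7)] + [(-8)·19 − 18·(-12)] + [18·(-7) − (-18)·19] + [(-18)·(-7) − (-13)·(-7)]| = 415, so the area is 207.5.
Summing gcd(|Δx|,|Δy|) over the edges gives the boundary count: gcd(5,5) + gcd(26,31) + gcd(36,26) + gcd(5,0) = 5+1+2+5 = 13.
By Pick's theorem I = A − B/2 + 1 = 207.5 − 13/2 + 1 = 202.

202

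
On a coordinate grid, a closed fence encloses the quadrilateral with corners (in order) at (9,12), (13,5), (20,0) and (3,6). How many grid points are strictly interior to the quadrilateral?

51

The shoelace formula gives twice the area as |(9·5 − 13·12) + (13·0 − 20·5) + (20·6 − 3·0) + (3·12 − 9·6)| = 109, so the area is 109/2.
Along each edge there are gcd(|Δx|,|Δy|)+1 lattice points, so counting each shared vertex once the boundary has gcd(4,7) + gcd(7,5) + gcd(17,6) + gcd(6,6) = 1+1+1+6 = 9.
By Pick's theorem A = I + B/2 − 1, so I = 109/2 − 9/2 + 1 = 51.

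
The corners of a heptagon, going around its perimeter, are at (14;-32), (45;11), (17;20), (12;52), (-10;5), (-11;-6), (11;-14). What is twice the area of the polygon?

By the shoelace formula, twice the signed area is |(14·11 − 45·(-32)) + (45·20 − 17·11) + (17·52 − 12·20) + (12·5 − (-10)·52) + ((-10)·(-6) − (-11)·5) + ((-11)·(-14) − 11·(-6)) + (11·(-32) − 14·(-14))| = 3710, so the area is 1855.

3710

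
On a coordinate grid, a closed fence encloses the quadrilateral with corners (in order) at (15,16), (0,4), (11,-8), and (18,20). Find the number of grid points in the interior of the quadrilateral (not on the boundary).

179

By the shoelace formula, twice the signed area is |[15·4 − 0·16] + [0·(-8) − 11·4] + [11·20 − 18·(-8)] + [18·16 − 15·20]| = 368, so the area is 184.
Summing gcd(|Δx|,|Δy|) over the edges gives the boundary count: gcd(15,12) + gcd(11,12) + gcd(7,28) + gcd(3,4) = 3+1+7+1 = 12.
Pick's theorem gives I = A − B/2 + 1 = 184 − 12/2 + 1 = 179.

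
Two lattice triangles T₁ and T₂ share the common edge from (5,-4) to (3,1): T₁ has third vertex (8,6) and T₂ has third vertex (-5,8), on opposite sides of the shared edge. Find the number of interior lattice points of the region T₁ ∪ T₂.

27

The union is the simple quadrilateral with vertices (5,-4), (8,6), (3,1), (-5,8) in order.
By the shoelace formula, twice the signed area is |[5·6 − 8·(-4)] + [8·1 − 3·6] + [3·8 − (-5)·1] + [(-5)·(-4) − 5·8]| = 61, so the area is 61/2.
The number of boundary lattice points is Σ gcd(|Δx|,|Δy|) = gcd(3,10) + gcd(5,5) + gcd(8,7) + gcd(10,12) = 1+5+1+2 = 9.
By Pick's theorem I = A − B/2 + 1 = 61/2 − 9/2 + 1 = 27.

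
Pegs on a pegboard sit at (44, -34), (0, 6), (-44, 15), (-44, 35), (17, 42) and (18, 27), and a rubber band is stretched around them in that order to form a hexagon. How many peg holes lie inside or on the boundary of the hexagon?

Using the shoelace formula, 2A = |(44·6 − 0·(-34)) + (0·15 − (-44)·6) + ((-44)·35 − (-44)·15) + ((-44)·42 − 17·35) + (17·27 − 18·42) + (18·(-34) − 44·27)| = 4892, so the area is 2446.
Along each edge there are gcd(|Δx|,|Δy|)+1 lattice points, so counting each shared vertex once the boundary has gcd(44,40) + gcd(44,9) + gcd(0,20) + gcd(61,7) + gcd(1,15) + gcd(26,61) = 4+1+20+1+1+1 = 28.
Pick's theorem gives I = A − B/2 + 1 = 2446 − 28/2 + 1 = 2433, so the closed region contains I + B = 2433 + 28 = 2461 lattice points.

2461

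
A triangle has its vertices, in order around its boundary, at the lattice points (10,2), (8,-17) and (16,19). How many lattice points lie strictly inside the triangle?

Using the shoelace formula, 2A = |[10·(-17) − 8·2] + [8·19 − 16·(-17)] + [16·2 − 10·19]| = 80, so the area is 40.
Along each edge there are gcd(|Δx|,|Δy|)+1 lattice points, so counting each shared vertex once the boundary has gcd(2,19) + gcd(8,36) + gcd(6,17) = 1+4+1 = 6.
By Pick's theorem A = I + B/2 − 1, so I = 40 − 6/2 + 1 = 38.

38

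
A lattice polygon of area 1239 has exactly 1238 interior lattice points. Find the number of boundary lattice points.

4

Pick's theorem gives A = I + B/2 − 1, so B = 2(A − I + 1) = 2(1239 − 1238 + 1) = 4.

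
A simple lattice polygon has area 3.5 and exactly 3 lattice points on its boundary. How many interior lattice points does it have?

3

From Pick's theorem, I = A − B/2 + 1 = 3.5 − 3/2 + 1 = 3.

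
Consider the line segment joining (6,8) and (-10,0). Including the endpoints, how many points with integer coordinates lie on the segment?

The number of lattice points on a segment between lattice points is gcd(|Δx|,|Δy|) + 1 = gcd(16,8) + 1 = 8 + 1 = 9.

9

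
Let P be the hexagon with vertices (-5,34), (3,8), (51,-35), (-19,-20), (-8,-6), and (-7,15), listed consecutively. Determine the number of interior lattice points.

1351

The shoelace formula gives twice the area as |[(-5)·8 − 3·34] + [3·(-35) − 51·8] + [51·(-20) − (-19)·(-35)] + [(-19)·(-6) − (-8)·(-20)] + [(-8)·15 − (-7)·(-6)] + [(-7)·34 − (-5)·15]| = 2711, so the area is 2711/2.
Along each edge there are gcd(|Δx|,|Δy|)+1 lattice points, so counting each shared vertex once the boundary has gcd(8,26) + gcd(48,43) + gcd(70,15) + gcd(11,14) + gcd(1,21) + gcd(2,19) = 2+1+5+1+1+1 = 11.
Pick's theorem gives I = A − B/2 + 1 = 2711/2 − 11/2 + 1 = 1351.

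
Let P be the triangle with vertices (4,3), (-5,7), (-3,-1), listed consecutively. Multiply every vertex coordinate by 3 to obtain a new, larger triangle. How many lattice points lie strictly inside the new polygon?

283

Using the shoelace formula, 2A = |(4·7 − (-5)·3) + ((-5)·(-1) − (-3)·7) + ((-3)·3 − 4·(-1))| = 64, so the area is 32.
Summing gcd(|Δx|,|Δy|) over the edges gives the boundary count: gcd(9,4) + gcd(2,8) + gcd(7,4) = 1+2+1 = 4.
Scaling by 3 multiplies the area by 3² = 9 (so the new area is 288) and multiplies the boundary lattice-point count by 3, giving 12.
By Pick's theorem, the interior count of the dilated polygon is 288 − 12/2 + 1 = 283.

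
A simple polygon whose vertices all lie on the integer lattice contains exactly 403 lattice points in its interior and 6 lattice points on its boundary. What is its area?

Pick's theorem states A = I + B/2 − 1, so A = 403 + 6/2 − 1 = 405.

405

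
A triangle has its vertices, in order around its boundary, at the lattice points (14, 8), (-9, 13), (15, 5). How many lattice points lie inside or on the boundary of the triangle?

38

The shoelace formula gives twice the area as |(14·13 − (-9)·8) + ((-9)·5 − 15·13) + (15·8 − 14·5)| = 64, so the area is 32.
Summing gcd(|Δx|,|Δy|) over the edges gives the boundary count: gcd(23,5) + gcd(24,8) + gcd(1,3) = 1+8+1 = 10.
Pick's theorem gives I = A − B/2 + 1 = 32 − 10/2 + 1 = 28, so the closed region contains I + B = 28 + 10 = 38 lattice points.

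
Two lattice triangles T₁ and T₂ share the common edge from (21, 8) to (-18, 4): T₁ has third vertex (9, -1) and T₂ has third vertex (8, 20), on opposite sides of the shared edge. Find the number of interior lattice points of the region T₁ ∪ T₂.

The union is the simple quadrilateral with vertices (21, 8), (9, -1), (-18, 4), (8, 20) in order.
Using the shoelace formula, 2A = |[21·(-1) − 9·8] + [9·4 − (-18)·(-1)] + [(-18)·20 − 8·4] + [8·8 − 21·20]| = 823, so the area is 823/2.
The number of boundary lattice points is Σ gcd(|Δx|,|Δy|) = gcd(12,9) + gcd(27,5) + gcd(26,16) + gcd(13,12) = 3+1+2+1 = 7.
By Pick's theorem I = A − B/2 + 1 = 823/2 − 7/2 + 1 = 409.

409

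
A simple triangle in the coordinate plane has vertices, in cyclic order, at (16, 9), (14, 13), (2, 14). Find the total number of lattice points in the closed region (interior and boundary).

26

By the shoelace formula, twice the signed area is |(16·13 − 14·9) + (14·14 − 2·13) + (2·9 − 16·14)| = 46, so the area is 23.
The number of boundary lattice points is Σ gcd(|Δx|,|Δy|) = gcd(2,4) + gcd(12,1) + gcd(14,5) = 2+1+1 = 4.
Pick's theorem gives I = A − B/2 + 1 = 23 − 4/2 + 1 = 22, so the closed region contains I + B = 22 + 4 = 26 lattice points.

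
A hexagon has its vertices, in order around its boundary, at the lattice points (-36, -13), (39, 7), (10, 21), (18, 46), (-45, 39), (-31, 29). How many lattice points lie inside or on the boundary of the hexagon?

Using the shoelace formula, 2A = |[(-36)·7 − 39·(-13)] + [39·21 − 10·7] + [10·46 − 18·21] + [18·39 − (-45)·46] + [(-45)·29 − (-31)·39] + [(-31)·(-13) − (-36)·29]| = 5209, so the area is 2604.5.
The number of boundary lattice points is Σ gcd(|Δx|,|Δy|) = gcd(75,20) + gcd(29,14) + gcd(8,25) + gcd(63,7) + gcd(14,10) + gcd(5,42) = 5+1+1+7+2+1 = 17.
Pick's theorem gives I = A − B/2 + 1 = 2604.5 − 17/2 + 1 = 2597, so the closed region contains I + B = 2597 + 17 = 2614 lattice points.

2614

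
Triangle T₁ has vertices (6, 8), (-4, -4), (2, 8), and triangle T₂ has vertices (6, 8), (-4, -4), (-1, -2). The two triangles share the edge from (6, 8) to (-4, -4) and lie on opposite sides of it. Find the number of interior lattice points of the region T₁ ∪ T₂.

27

The union is the simple quadrilateral with vertices (6, 8), (2, 8), (-4, -4), (-1, -2) in order.
Using the shoelace formula, 2A = |[6·8 − 2·8] + [2·(-4) − (-4)·8] + [(-4)·(-2) − (-1)·(-4)] + [(-1)·8 − 6·(-2)]| = 64, so the area is 32.
Summing gcd(|Δx|,|Δy|) over the edges gives the boundary count: gcd(4,0) + gcd(6,12) + gcd(3,2) + gcd(7,10) = 4+6+1+1 = 12.
By Pick's theorem I = A − B/2 + 1 = 32 − 12/2 + 1 = 27.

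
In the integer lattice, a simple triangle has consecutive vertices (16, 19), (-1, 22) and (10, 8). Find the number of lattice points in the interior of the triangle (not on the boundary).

102

The shoelace formula gives twice the area as |(16·22 − (-1)·19) + ((-1)·8 − 10·22) + (10·19 − 16·8)| = 205, so the area is 205/2.
The number of boundary lattice points is Σ gcd(|Δx|,|Δy|) = gcd(17,3) + gcd(11,14) + gcd(6,11) = 1+1+1 = 3.
By Pick's theorem A = I + B/2 − 1, so I = 205/2 − 3/2 + 1 = 102.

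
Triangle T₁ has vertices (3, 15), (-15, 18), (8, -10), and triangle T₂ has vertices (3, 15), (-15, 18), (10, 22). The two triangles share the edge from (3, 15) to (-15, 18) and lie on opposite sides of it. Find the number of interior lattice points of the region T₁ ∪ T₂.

The union is the simple quadrilateral with vertices (3, 15), (8, -10), (-15, 18), (10, 22) in order.
The shoelace formula gives twice the area as |(3·(-10) − 8·15) + (8·18 − (-15)·(-10)) + ((-15)·22 − 10·18) + (10·15 − 3·22)| = 582, so the area is 291.
Summing gcd(|Δx|,|Δy|) over the edges gives the boundary count: gcd(5,25) + gcd(23,28) + gcd(25,4) + gcd(7,7) = 5+1+1+7 = 14.
By Pick's theorem I = A − B/2 + 1 = 291 − 14/2 + 1 = 285.

285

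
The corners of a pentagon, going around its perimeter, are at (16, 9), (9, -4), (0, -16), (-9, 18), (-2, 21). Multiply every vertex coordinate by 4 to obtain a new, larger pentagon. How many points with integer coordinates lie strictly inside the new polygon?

By the shoelace formula, twice the signed area is |[16·(-4) − 9·9] + [9·(-16) − 0·(-4)] + [0·18 − (-9)·(-16)] + [(-9)·21 − (-2)·18] + [(-2)·9 − 16·21]| = 940, so the area is 470.
Summing gcd(|Δx|,|Δy|) over the edges gives the boundary count: gcd(7,13) + gcd(9,12) + gcd(9,34) + gcd(7,3) + gcd(18,12) = 1+3+1+1+6 = 12.
Scaling by 4 multiplies the area by 4² = 16 (so the new area is 7520) and multiplies the boundary lattice-point count by 4, giving 48.
By Pick's theorem, the interior count of the dilated polygon is 7520 − 48/2 + 1 = 7497.

7497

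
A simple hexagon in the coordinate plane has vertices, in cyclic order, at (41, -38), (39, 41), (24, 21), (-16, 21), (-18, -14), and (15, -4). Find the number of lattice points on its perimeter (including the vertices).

Along each edge there are gcd(|Δx|,|Δy|)+1 lattice points, so counting each shared vertex once the boundary has gcd(2,79) + gcd(15,20) + gcd(40,0) + gcd(2,35) + gcd(33,10) + gcd(26,34) = 1+5+40+1+1+2 = 50.

50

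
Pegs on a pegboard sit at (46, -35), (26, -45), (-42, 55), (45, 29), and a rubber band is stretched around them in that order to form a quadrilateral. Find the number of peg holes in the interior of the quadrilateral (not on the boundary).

By the shoelace formula, twice the signed area is |[46·(-45) − 26·(-35)] + [26·55 − (-42)·(-45)] + [(-42)·29 − 45·55] + [45·(-35) − 46·29]| = 8222, so the area is 4111.
Summing gcd(|Δx|,|Δy|) over the edges gives the boundary count: gcd(20,10) + gcd(68,100) + gcd(87,26) + gcd(1,64) = 10+4+1+1 = 16.
By Pick's theorem A = I + B/2 − 1, so I = 4111 − 16/2 + 1 = 4104.

4104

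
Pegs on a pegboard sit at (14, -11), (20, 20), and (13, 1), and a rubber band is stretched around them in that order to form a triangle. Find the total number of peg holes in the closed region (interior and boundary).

Using the shoelace formula, 2A = |(14·20 − 20·(-11)) + (20·1 − 13·20) + (13·(-11) − 14·1)| = 103, so the area is 51.5.
Summing gcd(|Δx|,|Δy|) over the edges gives the boundary count: gcd(6,31) + gcd(7,19) + gcd(1,12) = 1+1+1 = 3.
Pick's theorem gives I = A − B/2 + 1 = 51.5 − 3/2 + 1 = 51, so the closed region contains I + B = 51 + 3 = 54 lattice points.

54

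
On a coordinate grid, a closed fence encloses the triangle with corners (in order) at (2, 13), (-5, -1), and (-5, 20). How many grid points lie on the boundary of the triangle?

35

Summing gcd(|Δx|,|Δy|) over the edges gives the boundary count: gcd(7,14) + gcd(0,21) + gcd(7,7) = 7+21+7 = 35.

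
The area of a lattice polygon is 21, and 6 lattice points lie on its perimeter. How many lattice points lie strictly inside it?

19

From Pick's theorem, I = A − B/2 + 1 = 21 − 6/2 + 1 = 19.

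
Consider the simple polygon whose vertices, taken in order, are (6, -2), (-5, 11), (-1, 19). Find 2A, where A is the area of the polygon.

Using the shoelace formula, 2A = |(6·11 − (-5)·(-2)) + ((-5)·19 − (-1)·11) + ((-1)·(-2) − 6·19)| = 140, so the area is 70.

140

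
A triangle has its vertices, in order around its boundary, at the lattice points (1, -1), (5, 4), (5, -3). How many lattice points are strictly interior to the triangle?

By the shoelace formula, twice the signed area is |[1·4 − 5·(-1)] + [5·(-3) − 5·4] + [5·(-1) − 1·(-3)]| = 28, so the area is 14.
Summing gcd(|Δx|,|Δy|) over the edges gives the boundary count: gcd(4,5) + gcd(0,7) + gcd(4,2) = 1+7+2 = 10.
By Pick's theorem A = I + B/2 − 1, so I = 14 − 10/2 + 1 = 10.

10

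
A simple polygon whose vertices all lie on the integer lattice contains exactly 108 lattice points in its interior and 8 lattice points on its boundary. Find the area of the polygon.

111

By Pick's theorem, A = I + B/2 − 1 = 108 + 8/2 − 1 = 111.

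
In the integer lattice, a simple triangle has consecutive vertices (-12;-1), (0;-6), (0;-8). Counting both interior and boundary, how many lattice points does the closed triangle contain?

15

The shoelace formula gives twice the area as |((-12)·(-6) − 0·(-1)) + (0·(-8) − 0·(-6)) + (0·(-1) − (-12)·(-8))| = 24, so the area is 12.
The number of boundary lattice points is Σ gcd(|Δx|,|Δy|) = gcd(12,5) + gcd(0,2) + gcd(12,7) = 1+2+1 = 4.
Pick's theorem gives I = A − B/2 + 1 = 12 − 4/2 + 1 = 11, so the closed region contains I + B = 11 + 4 = 15 lattice points.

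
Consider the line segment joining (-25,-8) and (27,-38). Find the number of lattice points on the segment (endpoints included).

3

The number of lattice points on a segment between lattice points is gcd(|Δx|,|Δy|) + 1 = gcd(52,30) + 1 = 2 + 1 = 3.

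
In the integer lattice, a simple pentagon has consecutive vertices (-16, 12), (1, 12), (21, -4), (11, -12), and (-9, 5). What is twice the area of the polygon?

Using the shoelace formula, 2A = |[(-16)·12 − 1·12] + [1·(-4) − 21·12] + [21·(-12) − 11·(-4)] + [11·5 − (-9)·(-12)] + [(-9)·12 − (-16)·5]| = 749, so the area is 749/2.

749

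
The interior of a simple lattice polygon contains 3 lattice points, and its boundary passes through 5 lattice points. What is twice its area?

Pick's theorem states A = I + B/2 − 1, so A = 3 + 5/2 − 1 = 9/2.
Hence 2A = 9.

9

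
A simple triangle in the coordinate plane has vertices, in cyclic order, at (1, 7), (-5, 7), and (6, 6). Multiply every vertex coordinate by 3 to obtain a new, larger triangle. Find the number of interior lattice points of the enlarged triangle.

16

The shoelace formula gives twice the area as |(1·7 − (-5)·7) + ((-5)·6 − 6·7) + (6·7 − 1·6)| = 6, so the area is 3.
The number of boundary lattice points is Σ gcd(|Δx|,|Δy|) = gcd(6,0) + gcd(11,1) + gcd(5,1) = 6+1+1 = 8.
Scaling by 3 multiplies the area by 3² = 9 (so the new area is 27) and multiplies the boundary lattice-point count by 3, giving 24.
By Pick's theorem, the interior count of the dilated polygon is 27 − 24/2 + 1 = 16.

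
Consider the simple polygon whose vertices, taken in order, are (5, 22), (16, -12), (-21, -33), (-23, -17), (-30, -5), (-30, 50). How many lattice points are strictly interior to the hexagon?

The shoelace formula gives twice the area as |[5·(-12) − 16·22] + [16·(-33) − (-21)·(-12)] + [(-21)·(-17) − (-23)·(-33)] + [(-23)·(-5) − (-30)·(-17)] + [(-30)·50 − (-30)·(-5)] + [(-30)·22 − 5·50]| = 4549, so the area is 4549/2.
Summing gcd(|Δx|,|Δy|) over the edges gives the boundary count: gcd(11,34) + gcd(37,21) + gcd(2,16) + gcd(7,12) + gcd(0,55) + gcd(35,28) = 1+1+2+1+55+7 = 67.
By Pick's theorem A = I + B/2 − 1, so I = 4549/2 − 67/2 + 1 = 2242.

2242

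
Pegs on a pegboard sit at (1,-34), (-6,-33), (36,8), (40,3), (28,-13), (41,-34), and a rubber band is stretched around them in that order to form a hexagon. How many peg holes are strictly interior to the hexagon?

Using the shoelace formula, 2A = |[1·(-33) − (-6)·(-34)] + [(-6)·8 − 36·(-33)] + [36·3 − 40·8] + [40·(-13) − 28·3] + [28·(-34) − 41·(-13)] + [41·(-34) − 1·(-34)]| = 1692, so the area is 846.
Along each edge there are gcd(|Δx|,|Δy|)+1 lattice points, so counting each shared vertex once the boundary has gcd(7,1) + gcd(42,41) + gcd(4,5) + gcd(12,16) + gcd(13,21) + gcd(40,0) = 1+1+1+4+1+40 = 48.
By Pick's theorem A = I + B/2 − 1, so I = 846 − 48/2 + 1 = 823.

823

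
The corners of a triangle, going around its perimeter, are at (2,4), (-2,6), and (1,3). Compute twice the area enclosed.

By the shoelace formula, twice the signed area is |[2·6 − (-2)·4] + [(-2)·3 − 1·6] + [1·4 − 2·3]| = 6, so the area is 3.

6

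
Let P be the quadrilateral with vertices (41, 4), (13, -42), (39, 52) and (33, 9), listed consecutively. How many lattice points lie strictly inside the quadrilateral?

529

The shoelace formula gives twice the area as |(41·(-42) − 13·4) + (13·52 − 39·(-42)) + (39·9 − 33·52) + (33·4 − 41·9)| = 1062, so the area is 531.
The number of boundary lattice points is Σ gcd(|Δx|,|Δy|) = gcd(28,46) + gcd(26,94) + gcd(6,43) + gcd(8,5) = 2+2+1+1 = 6.
By Pick's theorem A = I + B/2 − 1, so I = 531 − 6/2 + 1 = 529.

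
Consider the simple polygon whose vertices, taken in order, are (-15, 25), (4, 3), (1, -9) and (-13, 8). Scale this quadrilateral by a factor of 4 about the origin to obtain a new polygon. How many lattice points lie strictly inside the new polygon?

By the shoelace formula, twice the signed area is |[(-15)·3 − 4·25] + [4·(-9) − 1·3] + [1·8 − (-13)·(-9)] + [(-13)·25 − (-15)·8]| = 498, so the area is 249.
Along each edge there are gcd(|Δx|,|Δy|)+1 lattice points, so counting each shared vertex once the boundary has gcd(19,22) + gcd(3,12) + gcd(14,17) + gcd(2,17) = 1+3+1+1 = 6.
Scaling by 4 multiplies the area by 4² = 16 (so the new area is 3984) and multiplies the boundary lattice-point count by 4, giving 24.
By Pick's theorem, the interior count of the dilated polygon is 3984 − 24/2 + 1 = 3973.

3973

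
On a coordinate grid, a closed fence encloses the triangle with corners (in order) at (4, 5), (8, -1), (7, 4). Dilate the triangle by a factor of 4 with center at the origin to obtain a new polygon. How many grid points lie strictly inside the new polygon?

The shoelace formula gives twice the area as |(4·(-1) − 8·5) + (8·4 − 7·(-1)) + (7·5 − 4·4)| = 14, so the area is 7.
The number of boundary lattice points is Σ gcd(|Δx|,|Δy|) = gcd(4,6) + gcd(1,5) + gcd(3,1) = 2+1+1 = 4.
Scaling by 4 multiplies the area by 4² = 16 (so the new area is 112) and multiplies the boundary lattice-point count by 4, giving 16.
By Pick's theorem, the interior count of the dilated polygon is 112 − 16/2 + 1 = 105.

105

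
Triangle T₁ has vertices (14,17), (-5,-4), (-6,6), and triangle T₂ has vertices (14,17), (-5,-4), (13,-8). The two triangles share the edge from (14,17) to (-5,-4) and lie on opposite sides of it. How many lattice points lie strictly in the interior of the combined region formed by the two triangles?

331

The union is the simple quadrilateral with vertices (14,17), (-6,6), (-5,-4), (13,-8) in order.
Using the shoelace formula, 2A = |(14·6 − (-6)·17) + ((-6)·(-4) − (-5)·6) + ((-5)·(-8) − 13·(-4)) + (13·17 − 14·(-8))| = 665, so the area is 665/2.
The number of boundary lattice points is Σ gcd(|Δx|,|Δy|) = gcd(20,11) + gcd(1,10) + gcd(18,4) + gcd(1,25) = 1+1+2+1 = 5.
By Pick's theorem I = A − B/2 + 1 = 665/2 − 5/2 + 1 = 331.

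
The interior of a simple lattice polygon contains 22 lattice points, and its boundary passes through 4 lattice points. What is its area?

23

By Pick's theorem, A = I + B/2 − 1 = 22 + 4/2 − 1 = 23.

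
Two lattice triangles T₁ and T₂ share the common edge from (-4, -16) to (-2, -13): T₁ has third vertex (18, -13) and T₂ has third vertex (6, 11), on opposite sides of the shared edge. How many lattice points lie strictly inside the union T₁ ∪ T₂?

28

The union is the simple quadrilateral with vertices (-4, -16), (18, -13), (-2, -13), (6, 11) in order.
The shoelace formula gives twice the area as |[(-4)·(-13) − 18·(-16)] + [18·(-13) − (-2)·(-13)] + [(-2)·11 − 6·(-13)] + [6·(-16) − (-4)·11]| = 84, so the area is 42.
Along each edge there are gcd(|Δx|,|Δy|)+1 lattice points, so counting each shared vertex once the boundary has gcd(22,3) + gcd(20,0) + gcd(8,24) + gcd(10,27) = 1+20+8+1 = 30.
By Pick's theorem I = A − B/2 + 1 = 42 − 30/2 + 1 = 28.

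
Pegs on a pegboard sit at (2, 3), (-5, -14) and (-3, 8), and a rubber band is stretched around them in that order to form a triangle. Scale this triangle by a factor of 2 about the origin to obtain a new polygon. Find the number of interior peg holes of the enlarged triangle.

Using the shoelace formula, 2A = |[2·(-14) − (-5)·3] + [(-5)·8 − (-3)·(-14)] + [(-3)·3 − 2·8]| = 120, so the area is 60.
Summing gcd(|Δx|,|Δy|) over the edges gives the boundary count: gcd(7,17) + gcd(2,22) + gcd(5,5) = 1+2+5 = 8.
Scaling by 2 multiplies the area by 2² = 4 (so the new area is 240) and multiplies the boundary lattice-point count by 2, giving 16.
By Pick's theorem, the interior count of the dilated polygon is 240 − 16/2 + 1 = 233.

233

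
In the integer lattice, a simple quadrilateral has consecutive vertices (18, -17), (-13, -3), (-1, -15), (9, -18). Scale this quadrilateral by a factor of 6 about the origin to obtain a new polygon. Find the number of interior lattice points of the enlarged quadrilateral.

4294

The shoelace formula gives twice the area as |[18·(-3) − (-13)·(-17)] + [(-13)·(-15) − (-1)·(-3)] + [(-1)·(-18) − 9·(-15)] + [9·(-17) − 18·(-18)]| = 241, so the area is 241/2.
Along each edge there are gcd(|Δx|,|Δy|)+1 lattice points, so counting each shared vertex once the boundary has gcd(31,14) + gcd(12,12) + gcd(10,3) + gcd(9,1) = 1+12+1+1 = 15.
Scaling by 6 multiplies the area by 6² = 36 (so the new area is 4338) and multiplies the boundary lattice-point count by 6, giving 90.
By Pick's theorem, the interior count of the dilated polygon is 4338 − 90/2 + 1 = 4294.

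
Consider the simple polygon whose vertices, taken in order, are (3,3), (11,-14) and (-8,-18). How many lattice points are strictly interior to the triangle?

177

Using the shoelace formula, 2A = |(3·(-14) − 11·3) + (11·(-18) − (-8)·(-14)) + ((-8)·3 − 3·(-18))| = 355, so the area is 355/2.
The number of boundary lattice points is Σ gcd(|Δx|,|Δy|) = gcd(8,17) + gcd(19,4) + gcd(11,21) = 1+1+1 = 3.
Pick's theorem gives I = A − B/2 + 1 = 355/2 − 3/2 + 1 = 177.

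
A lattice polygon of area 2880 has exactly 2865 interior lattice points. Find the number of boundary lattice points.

32

Pick's theorem gives A = I + B/2 − 1, so B = 2(A − I + 1) = 2(2880 − 2865 + 1) = 32.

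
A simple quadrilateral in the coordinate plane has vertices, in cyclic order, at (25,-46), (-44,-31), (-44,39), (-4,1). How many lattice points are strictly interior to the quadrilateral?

2767

Using the shoelace formula, 2A = |[25·(-31) − (-44)·(-46)] + [(-44)·39 − (-44)·(-31)] + [(-44)·1 − (-4)·39] + [(-4)·(-46) − 25·1]| = 5608, so the area is 2804.
Along each edge there are gcd(|Δx|,|Δy|)+1 lattice points, so counting each shared vertex once the boundary has gcd(69,15) + gcd(0,70) + gcd(40,38) + gcd(29,47) = 3+70+2+1 = 76.
Pick's theorem gives I = A − B/2 + 1 = 2804 − 76/2 + 1 = 2767.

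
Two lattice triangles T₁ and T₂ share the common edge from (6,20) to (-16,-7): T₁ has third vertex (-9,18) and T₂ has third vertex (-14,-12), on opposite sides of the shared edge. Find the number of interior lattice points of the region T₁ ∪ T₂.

The union is the simple quadrilateral with vertices (6,20), (-9,18), (-16,-7), (-14,-12) in order.
By the shoelace formula, twice the signed area is |[6·18 − (-9)·20] + [(-9)·(-7) − (-16)·18] + [(-16)·(-12) − (-14)·(-7)] + [(-14)·20 − 6·(-12)]| = 525, so the area is 525/2.
Summing gcd(|Δx|,|Δy|) over the edges gives the boundary count: gcd(15,2) + gcd(7,25) + gcd(2,5) + gcd(20,32) = 1+1+1+4 = 7.
By Pick's theorem I = A − B/2 + 1 = 525/2 − 7/2 + 1 = 260.

260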